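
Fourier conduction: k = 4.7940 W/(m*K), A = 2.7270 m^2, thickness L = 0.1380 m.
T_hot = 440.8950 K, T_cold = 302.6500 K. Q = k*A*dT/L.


dT = 138.2450 K
Q = 4.7940 * 2.7270 * 138.2450 / 0.1380 = 13096.4477 W

13096.4477 W


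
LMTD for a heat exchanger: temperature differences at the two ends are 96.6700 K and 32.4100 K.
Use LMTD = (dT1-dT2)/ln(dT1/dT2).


dT1/dT2 = 2.9827
ln(dT1/dT2) = 1.0928
LMTD = 64.2600 / 1.0928 = 58.8011 K

58.8011 K


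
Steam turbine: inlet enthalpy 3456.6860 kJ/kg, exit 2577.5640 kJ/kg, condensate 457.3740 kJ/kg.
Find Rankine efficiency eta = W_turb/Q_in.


W = 879.1220 kJ/kg
Q_in = 2999.3120 kJ/kg
eta = 0.2931 = 29.3108%

eta = 29.3108%


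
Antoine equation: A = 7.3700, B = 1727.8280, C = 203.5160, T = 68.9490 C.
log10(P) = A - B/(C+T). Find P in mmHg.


C+T = 272.4650
B/(C+T) = 6.3415
log10(P) = 7.3700 - 6.3415 = 1.0285
P = 10^1.0285 = 10.6790 mmHg

10.6790 mmHg


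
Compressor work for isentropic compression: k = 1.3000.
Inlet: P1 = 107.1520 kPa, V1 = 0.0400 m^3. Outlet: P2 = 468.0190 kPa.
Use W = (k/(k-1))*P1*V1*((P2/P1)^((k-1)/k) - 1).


(k-1)/k = 0.2308
(P2/P1)^exp = 1.4052
W = 4.3333 * 107.1520 * 0.0400 * (1.4052 - 1) = 7.5267 kJ

7.5267 kJ


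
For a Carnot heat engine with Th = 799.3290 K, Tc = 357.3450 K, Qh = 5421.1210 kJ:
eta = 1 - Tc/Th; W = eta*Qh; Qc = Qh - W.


eta = 1 - 357.3450/799.3290 = 0.5529
W = 0.5529 * 5421.1210 = 2997.5751 kJ
Qc = 5421.1210 - 2997.5751 = 2423.5459 kJ

eta = 55.2944%, W = 2997.5751 kJ, Qc = 2423.5459 kJ


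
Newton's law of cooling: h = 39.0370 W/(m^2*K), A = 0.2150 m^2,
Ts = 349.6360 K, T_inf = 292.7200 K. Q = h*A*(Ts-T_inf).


dT = 56.9160 K
Q = 39.0370 * 0.2150 * 56.9160 = 477.6934 W

477.6934 W


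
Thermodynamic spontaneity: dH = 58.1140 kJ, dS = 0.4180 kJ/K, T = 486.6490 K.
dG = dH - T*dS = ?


T*dS = 486.6490 * 0.4180 = 203.4193 kJ
dG = 58.1140 - 203.4193 = -145.3053 kJ (spontaneous)

dG = -145.3053 kJ, spontaneous


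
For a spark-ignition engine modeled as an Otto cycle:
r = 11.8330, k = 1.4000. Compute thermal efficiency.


r^(k-1) = 2.6868
eta = 1 - 1/2.6868 = 0.6278 = 62.7812%

62.7812%


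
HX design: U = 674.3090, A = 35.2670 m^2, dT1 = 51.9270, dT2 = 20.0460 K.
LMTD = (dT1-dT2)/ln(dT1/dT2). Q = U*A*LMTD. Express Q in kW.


LMTD = 33.4952 K
Q = 674.3090 * 35.2670 * 33.4952 = 796543.4792 W = 796.5435 kW

796.5435 kW


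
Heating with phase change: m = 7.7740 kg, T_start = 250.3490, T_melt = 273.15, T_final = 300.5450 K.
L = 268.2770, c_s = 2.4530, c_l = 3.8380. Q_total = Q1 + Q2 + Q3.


Q1 (sensible, solid) = 7.7740 * 2.4530 * 22.8010 = 434.8065 kJ
Q2 (latent) = 7.7740 * 268.2770 = 2085.5854 kJ
Q3 (sensible, liquid) = 7.7740 * 3.8380 * 27.3950 = 817.3740 kJ
Q_total = 3337.7658 kJ

3337.7658 kJ


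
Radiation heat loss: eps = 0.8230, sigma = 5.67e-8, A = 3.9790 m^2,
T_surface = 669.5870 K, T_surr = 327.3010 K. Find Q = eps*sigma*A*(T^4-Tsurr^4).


T^4 = 2.0101e+11
Tsurr^4 = 1.1476e+10
Q = 0.8230 * 5.67e-8 * 3.9790 * 1.8954e+11 = 35192.8998 W

35192.8998 W


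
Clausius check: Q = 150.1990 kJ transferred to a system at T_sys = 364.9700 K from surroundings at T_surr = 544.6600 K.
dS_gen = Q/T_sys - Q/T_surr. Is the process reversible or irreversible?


dS_sys = 150.1990/364.9700 = 0.4115 kJ/K
dS_surr = -150.1990/544.6600 = -0.2758 kJ/K
dS_gen = 0.4115 - 0.2758 = 0.1358 kJ/K (irreversible)

dS_gen = 0.1358 kJ/K, irreversible


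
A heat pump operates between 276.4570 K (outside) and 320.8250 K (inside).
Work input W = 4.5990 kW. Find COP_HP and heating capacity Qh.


COP = 320.8250 / 44.3680 = 7.2310
Qh = 7.2310 * 4.5990 = 33.2554 kW

COP = 7.2310, Qh = 33.2554 kW


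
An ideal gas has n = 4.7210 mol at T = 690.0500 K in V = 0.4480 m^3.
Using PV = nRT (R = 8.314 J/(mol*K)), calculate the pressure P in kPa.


P = nRT/V = 4.7210 * 8.314 * 690.0500 / 0.4480
= 27084.7344 / 0.4480 = 60456.9964 Pa = 60.4570 kPa

60.4570 kPa


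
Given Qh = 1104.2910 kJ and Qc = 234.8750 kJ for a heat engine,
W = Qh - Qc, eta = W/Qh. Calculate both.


W = 1104.2910 - 234.8750 = 869.4160 kJ
eta = 869.4160 / 1104.2910 = 0.7873 = 78.7307%

W = 869.4160 kJ, eta = 78.7307%


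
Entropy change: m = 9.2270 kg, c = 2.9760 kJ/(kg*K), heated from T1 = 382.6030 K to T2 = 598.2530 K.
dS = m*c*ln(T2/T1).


T2/T1 = 1.5636
ln(T2/T1) = 0.4470
dS = 9.2270 * 2.9760 * 0.4470 = 12.2749 kJ/K

12.2749 kJ/K


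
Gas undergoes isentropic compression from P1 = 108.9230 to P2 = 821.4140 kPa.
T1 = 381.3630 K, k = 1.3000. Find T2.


(k-1)/k = 0.2308
(P2/P1)^exp = 1.5940
T2 = 381.3630 * 1.5940 = 607.8904 K

607.8904 K


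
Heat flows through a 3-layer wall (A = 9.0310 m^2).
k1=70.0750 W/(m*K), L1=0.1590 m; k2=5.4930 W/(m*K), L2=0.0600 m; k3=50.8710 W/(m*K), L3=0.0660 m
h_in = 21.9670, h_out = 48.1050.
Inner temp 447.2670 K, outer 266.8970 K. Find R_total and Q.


R_conv_in = 1/(21.9670*9.0310) = 0.0050
R_1 = 0.1590/(70.0750*9.0310) = 0.0003
R_2 = 0.0600/(5.4930*9.0310) = 0.0012
R_3 = 0.0660/(50.8710*9.0310) = 0.0001
R_conv_out = 1/(48.1050*9.0310) = 0.0023
R_total = 0.0089 K/W
Q = 180.3700 / 0.0089 = 20159.8994 W

R_total = 0.0089 K/W, Q = 20159.8994 W


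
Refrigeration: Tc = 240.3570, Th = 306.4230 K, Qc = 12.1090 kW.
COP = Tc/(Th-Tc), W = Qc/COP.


COP = 240.3570 / 66.0660 = 3.6381
W = 12.1090 / 3.6381 = 3.3284 kW

COP = 3.6381, W = 3.3284 kW


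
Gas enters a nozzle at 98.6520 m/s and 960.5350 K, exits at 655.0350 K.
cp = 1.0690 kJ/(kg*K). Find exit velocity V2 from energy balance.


dT = 305.5000 K
2*cp*1000*dT = 653159.0000
V1^2 = 9732.2171
V2 = sqrt(662891.2171) = 814.1813 m/s

814.1813 m/s


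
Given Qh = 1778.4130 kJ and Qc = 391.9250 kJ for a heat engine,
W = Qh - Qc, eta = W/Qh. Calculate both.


W = 1778.4130 - 391.9250 = 1386.4880 kJ
eta = 1386.4880 / 1778.4130 = 0.7796 = 77.9621%

W = 1386.4880 kJ, eta = 77.9621%


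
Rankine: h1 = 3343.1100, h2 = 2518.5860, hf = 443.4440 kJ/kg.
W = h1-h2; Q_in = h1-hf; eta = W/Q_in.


W = 824.5240 kJ/kg
Q_in = 2899.6660 kJ/kg
eta = 0.2844 = 28.4351%

eta = 28.4351%


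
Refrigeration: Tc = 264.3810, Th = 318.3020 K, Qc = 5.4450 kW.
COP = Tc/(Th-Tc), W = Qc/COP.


COP = 264.3810 / 53.9210 = 4.9031
W = 5.4450 / 4.9031 = 1.1105 kW

COP = 4.9031, W = 1.1105 kW


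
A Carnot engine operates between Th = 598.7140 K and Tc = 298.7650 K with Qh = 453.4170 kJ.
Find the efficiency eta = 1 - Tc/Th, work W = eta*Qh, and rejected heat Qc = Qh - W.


eta = 1 - 298.7650/598.7140 = 0.5010
W = 0.5010 * 453.4170 = 227.1568 kJ
Qc = 453.4170 - 227.1568 = 226.2602 kJ

eta = 50.0989%, W = 227.1568 kJ, Qc = 226.2602 kJ


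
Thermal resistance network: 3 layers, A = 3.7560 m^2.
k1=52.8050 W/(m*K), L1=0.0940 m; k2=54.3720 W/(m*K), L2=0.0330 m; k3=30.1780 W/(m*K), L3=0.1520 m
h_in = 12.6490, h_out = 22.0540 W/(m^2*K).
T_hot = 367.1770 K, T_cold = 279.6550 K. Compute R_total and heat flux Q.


R_conv_in = 1/(12.6490*3.7560) = 0.0210
R_1 = 0.0940/(52.8050*3.7560) = 0.0005
R_2 = 0.0330/(54.3720*3.7560) = 0.0002
R_3 = 0.1520/(30.1780*3.7560) = 0.0013
R_conv_out = 1/(22.0540*3.7560) = 0.0121
R_total = 0.0351 K/W
Q = 87.5220 / 0.0351 = 2493.7099 W

R_total = 0.0351 K/W, Q = 2493.7099 W


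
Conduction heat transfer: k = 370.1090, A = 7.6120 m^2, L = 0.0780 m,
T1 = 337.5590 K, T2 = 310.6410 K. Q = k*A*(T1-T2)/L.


dT = 26.9180 K
Q = 370.1090 * 7.6120 * 26.9180 / 0.0780 = 972247.0000 W

972247.0000 W


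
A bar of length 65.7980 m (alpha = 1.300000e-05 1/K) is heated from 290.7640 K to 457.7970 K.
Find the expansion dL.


dT = 167.0330 K
dL = 1.300000e-05 * 65.7980 * 167.0330 = 0.142876 m
L_final = 65.940876 m

dL = 0.142876 m


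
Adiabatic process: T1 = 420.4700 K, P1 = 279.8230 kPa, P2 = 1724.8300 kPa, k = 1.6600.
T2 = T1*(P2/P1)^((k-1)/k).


(k-1)/k = 0.3976
(P2/P1)^exp = 2.0608
T2 = 420.4700 * 2.0608 = 866.5166 K

866.5166 K


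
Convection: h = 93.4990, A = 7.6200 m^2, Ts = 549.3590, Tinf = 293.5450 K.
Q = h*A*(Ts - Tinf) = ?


dT = 255.8140 K
Q = 93.4990 * 7.6200 * 255.8140 = 182257.8513 W

182257.8513 W


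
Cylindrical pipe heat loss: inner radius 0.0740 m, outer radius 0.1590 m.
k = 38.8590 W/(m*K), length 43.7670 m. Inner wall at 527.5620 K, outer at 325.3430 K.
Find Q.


dT = 202.2190 K
ln(ro/ri) = 0.7648
Q = 2*pi*38.8590*43.7670*202.2190 / 0.7648 = 2825336.2336 W

2825336.2336 W


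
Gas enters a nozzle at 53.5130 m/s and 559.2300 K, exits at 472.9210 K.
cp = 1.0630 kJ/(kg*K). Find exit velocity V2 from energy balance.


dT = 86.3090 K
2*cp*1000*dT = 183492.9340
V1^2 = 2863.6412
V2 = sqrt(186356.5752) = 431.6904 m/s

431.6904 m/s


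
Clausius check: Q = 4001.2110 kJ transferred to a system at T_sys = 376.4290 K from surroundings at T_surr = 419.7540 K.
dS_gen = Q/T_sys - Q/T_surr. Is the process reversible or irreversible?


dS_sys = 4001.2110/376.4290 = 10.6294 kJ/K
dS_surr = -4001.2110/419.7540 = -9.5323 kJ/K
dS_gen = 10.6294 - 9.5323 = 1.0971 kJ/K (irreversible)

dS_gen = 1.0971 kJ/K, irreversible


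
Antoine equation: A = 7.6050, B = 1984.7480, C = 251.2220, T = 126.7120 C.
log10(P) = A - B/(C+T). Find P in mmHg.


C+T = 377.9340
B/(C+T) = 5.2516
log10(P) = 7.6050 - 5.2516 = 2.3534
P = 10^2.3534 = 225.6457 mmHg

225.6457 mmHg


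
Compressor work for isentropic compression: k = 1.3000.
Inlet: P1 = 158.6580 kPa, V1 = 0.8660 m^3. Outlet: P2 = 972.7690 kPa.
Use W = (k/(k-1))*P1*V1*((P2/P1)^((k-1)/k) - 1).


(k-1)/k = 0.2308
(P2/P1)^exp = 1.5196
W = 4.3333 * 158.6580 * 0.8660 * (1.5196 - 1) = 309.3910 kJ

309.3910 kJ


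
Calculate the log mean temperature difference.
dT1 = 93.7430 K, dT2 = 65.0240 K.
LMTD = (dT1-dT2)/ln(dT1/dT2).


dT1/dT2 = 1.4417
ln(dT1/dT2) = 0.3658
LMTD = 28.7190 / 0.3658 = 78.5100 K

78.5100 K


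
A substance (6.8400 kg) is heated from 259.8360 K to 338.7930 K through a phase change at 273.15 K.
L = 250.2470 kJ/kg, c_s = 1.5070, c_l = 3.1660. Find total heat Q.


Q1 (sensible, solid) = 6.8400 * 1.5070 * 13.3140 = 137.2391 kJ
Q2 (latent) = 6.8400 * 250.2470 = 1711.6895 kJ
Q3 (sensible, liquid) = 6.8400 * 3.1660 * 65.6430 = 1421.5280 kJ
Q_total = 3270.4566 kJ

3270.4566 kJ


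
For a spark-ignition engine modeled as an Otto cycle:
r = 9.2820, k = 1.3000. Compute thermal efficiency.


r^(k-1) = 1.9512
eta = 1 - 1/1.9512 = 0.4875 = 48.7484%

48.7484%


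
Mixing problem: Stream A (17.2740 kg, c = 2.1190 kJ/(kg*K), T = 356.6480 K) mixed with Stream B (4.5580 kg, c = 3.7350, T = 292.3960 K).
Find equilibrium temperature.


num = 18032.3904
den = 53.6277
Tf = 336.2512 K

336.2512 K


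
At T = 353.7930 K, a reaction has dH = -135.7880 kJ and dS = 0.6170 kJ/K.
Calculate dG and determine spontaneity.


T*dS = 353.7930 * 0.6170 = 218.2903 kJ
dG = -135.7880 - 218.2903 = -354.0783 kJ (spontaneous)

dG = -354.0783 kJ, spontaneous


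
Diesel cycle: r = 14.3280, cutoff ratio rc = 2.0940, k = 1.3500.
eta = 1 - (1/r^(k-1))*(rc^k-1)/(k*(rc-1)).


r^(k-1) = 2.5390
rc^k = 2.7122
eta = 0.5434 = 54.3403%

54.3403%


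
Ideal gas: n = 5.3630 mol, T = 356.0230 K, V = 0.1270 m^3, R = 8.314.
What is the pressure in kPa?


P = nRT/V = 5.3630 * 8.314 * 356.0230 / 0.1270
= 15874.3471 / 0.1270 = 124994.8592 Pa = 124.9949 kPa

124.9949 kPa


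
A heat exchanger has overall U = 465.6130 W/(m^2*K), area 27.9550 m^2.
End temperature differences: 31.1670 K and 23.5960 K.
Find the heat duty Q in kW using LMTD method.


LMTD = 27.2062 K
Q = 465.6130 * 27.9550 * 27.2062 = 354121.0398 W = 354.1210 kW

354.1210 kW


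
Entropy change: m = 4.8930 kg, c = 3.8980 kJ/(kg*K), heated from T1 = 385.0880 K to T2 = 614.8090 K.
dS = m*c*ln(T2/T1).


T2/T1 = 1.5965
ln(T2/T1) = 0.4678
dS = 4.8930 * 3.8980 * 0.4678 = 8.9231 kJ/K

8.9231 kJ/K


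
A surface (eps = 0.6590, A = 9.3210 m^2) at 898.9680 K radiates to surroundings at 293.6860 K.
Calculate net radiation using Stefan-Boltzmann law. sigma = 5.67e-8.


T^4 = 6.5310e+11
Tsurr^4 = 7.4393e+09
Q = 0.6590 * 5.67e-8 * 9.3210 * 6.4566e+11 = 224870.5277 W

224870.5277 W


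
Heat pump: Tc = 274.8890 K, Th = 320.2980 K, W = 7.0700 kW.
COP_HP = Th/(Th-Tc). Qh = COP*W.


COP = 320.2980 / 45.4090 = 7.0536
Qh = 7.0536 * 7.0700 = 49.8691 kW

COP = 7.0536, Qh = 49.8691 kW


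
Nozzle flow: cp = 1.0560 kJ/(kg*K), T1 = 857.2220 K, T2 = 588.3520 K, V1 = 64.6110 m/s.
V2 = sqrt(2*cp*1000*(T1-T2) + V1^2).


dT = 268.8700 K
2*cp*1000*dT = 567853.4400
V1^2 = 4174.5813
V2 = sqrt(572028.0213) = 756.3253 m/s

756.3253 m/s


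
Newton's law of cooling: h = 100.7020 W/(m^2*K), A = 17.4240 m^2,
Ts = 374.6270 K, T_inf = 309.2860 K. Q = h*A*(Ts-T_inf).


dT = 65.3410 K
Q = 100.7020 * 17.4240 * 65.3410 = 114649.3865 W

114649.3865 W


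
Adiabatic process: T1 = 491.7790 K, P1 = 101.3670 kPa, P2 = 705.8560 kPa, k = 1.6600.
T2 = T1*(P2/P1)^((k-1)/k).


(k-1)/k = 0.3976
(P2/P1)^exp = 2.1632
T2 = 491.7790 * 2.1632 = 1063.8169 K

1063.8169 K


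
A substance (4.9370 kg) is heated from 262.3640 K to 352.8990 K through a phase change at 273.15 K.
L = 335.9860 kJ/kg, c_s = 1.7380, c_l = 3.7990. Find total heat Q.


Q1 (sensible, solid) = 4.9370 * 1.7380 * 10.7860 = 92.5493 kJ
Q2 (latent) = 4.9370 * 335.9860 = 1658.7629 kJ
Q3 (sensible, liquid) = 4.9370 * 3.7990 * 79.7490 = 1495.7454 kJ
Q_total = 3247.0576 kJ

3247.0576 kJ


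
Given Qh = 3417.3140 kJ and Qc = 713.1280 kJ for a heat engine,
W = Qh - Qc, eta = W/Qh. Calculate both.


W = 3417.3140 - 713.1280 = 2704.1860 kJ
eta = 2704.1860 / 3417.3140 = 0.7913 = 79.1319%

W = 2704.1860 kJ, eta = 79.1319%


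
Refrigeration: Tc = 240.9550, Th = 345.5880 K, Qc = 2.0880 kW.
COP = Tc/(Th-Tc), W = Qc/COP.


COP = 240.9550 / 104.6330 = 2.3029
W = 2.0880 / 2.3029 = 0.9067 kW

COP = 2.3029, W = 0.9067 kW


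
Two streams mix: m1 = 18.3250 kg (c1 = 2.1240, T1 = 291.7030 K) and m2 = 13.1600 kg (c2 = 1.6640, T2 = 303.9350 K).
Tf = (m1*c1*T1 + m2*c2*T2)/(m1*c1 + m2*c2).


num = 18009.3933
den = 60.8205
Tf = 296.1071 K

296.1071 K


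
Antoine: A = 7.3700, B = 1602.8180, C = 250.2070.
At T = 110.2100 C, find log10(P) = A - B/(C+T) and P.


C+T = 360.4170
B/(C+T) = 4.4471
log10(P) = 7.3700 - 4.4471 = 2.9229
P = 10^2.9229 = 837.2960 mmHg

837.2960 mmHg


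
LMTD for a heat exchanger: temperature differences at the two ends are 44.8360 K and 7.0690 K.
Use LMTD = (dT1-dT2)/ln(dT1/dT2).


dT1/dT2 = 6.3426
ln(dT1/dT2) = 1.8473
LMTD = 37.7670 / 1.8473 = 20.4445 K

20.4445 K


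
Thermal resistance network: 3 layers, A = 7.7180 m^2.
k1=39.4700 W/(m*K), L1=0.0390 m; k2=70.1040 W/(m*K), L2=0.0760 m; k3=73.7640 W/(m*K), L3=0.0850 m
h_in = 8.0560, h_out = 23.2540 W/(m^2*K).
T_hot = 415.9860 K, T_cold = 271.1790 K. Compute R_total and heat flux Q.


R_conv_in = 1/(8.0560*7.7180) = 0.0161
R_1 = 0.0390/(39.4700*7.7180) = 0.0001
R_2 = 0.0760/(70.1040*7.7180) = 0.0001
R_3 = 0.0850/(73.7640*7.7180) = 0.0001
R_conv_out = 1/(23.2540*7.7180) = 0.0056
R_total = 0.0221 K/W
Q = 144.8070 / 0.0221 = 6560.3855 W

R_total = 0.0221 K/W, Q = 6560.3855 W


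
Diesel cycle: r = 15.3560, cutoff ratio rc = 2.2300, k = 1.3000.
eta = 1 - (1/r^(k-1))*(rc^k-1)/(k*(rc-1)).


r^(k-1) = 2.2693
rc^k = 2.8366
eta = 0.4938 = 49.3849%

49.3849%


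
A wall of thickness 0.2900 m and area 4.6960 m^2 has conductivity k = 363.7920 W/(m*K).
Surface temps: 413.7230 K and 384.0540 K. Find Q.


dT = 29.6690 K
Q = 363.7920 * 4.6960 * 29.6690 / 0.2900 = 174777.7497 W

174777.7497 W


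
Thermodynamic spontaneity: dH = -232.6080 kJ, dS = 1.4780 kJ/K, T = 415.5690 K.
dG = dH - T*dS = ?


T*dS = 415.5690 * 1.4780 = 614.2110 kJ
dG = -232.6080 - 614.2110 = -846.8190 kJ (spontaneous)

dG = -846.8190 kJ, spontaneous


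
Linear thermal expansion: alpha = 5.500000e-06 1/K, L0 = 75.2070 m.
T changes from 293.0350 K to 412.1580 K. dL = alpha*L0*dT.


dT = 119.1230 K
dL = 5.500000e-06 * 75.2070 * 119.1230 = 0.049274 m
L_final = 75.256274 m

dL = 0.049274 m


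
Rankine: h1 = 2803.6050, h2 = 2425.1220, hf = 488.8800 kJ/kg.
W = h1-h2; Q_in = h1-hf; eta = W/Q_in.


W = 378.4830 kJ/kg
Q_in = 2314.7250 kJ/kg
eta = 0.1635 = 16.3511%

eta = 16.3511%


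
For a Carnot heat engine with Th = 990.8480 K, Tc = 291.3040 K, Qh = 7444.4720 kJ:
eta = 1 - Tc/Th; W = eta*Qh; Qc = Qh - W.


eta = 1 - 291.3040/990.8480 = 0.7060
W = 0.7060 * 7444.4720 = 5255.8371 kJ
Qc = 7444.4720 - 5255.8371 = 2188.6349 kJ

eta = 70.6005%, W = 5255.8371 kJ, Qc = 2188.6349 kJ


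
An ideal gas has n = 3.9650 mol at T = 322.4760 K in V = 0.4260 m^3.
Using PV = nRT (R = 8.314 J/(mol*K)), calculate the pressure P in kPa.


P = nRT/V = 3.9650 * 8.314 * 322.4760 / 0.4260
= 10630.4246 / 0.4260 = 24954.0483 Pa = 24.9540 kPa

24.9540 kPa


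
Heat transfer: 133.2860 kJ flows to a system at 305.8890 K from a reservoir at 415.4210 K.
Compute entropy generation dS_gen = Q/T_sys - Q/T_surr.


dS_sys = 133.2860/305.8890 = 0.4357 kJ/K
dS_surr = -133.2860/415.4210 = -0.3208 kJ/K
dS_gen = 0.4357 - 0.3208 = 0.1149 kJ/K (irreversible)

dS_gen = 0.1149 kJ/K, irreversible


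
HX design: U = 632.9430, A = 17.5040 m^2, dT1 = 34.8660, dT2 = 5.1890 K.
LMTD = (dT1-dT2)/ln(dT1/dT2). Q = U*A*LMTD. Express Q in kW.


LMTD = 15.5787 K
Q = 632.9430 * 17.5040 * 15.5787 = 172597.1028 W = 172.5971 kW

172.5971 kW


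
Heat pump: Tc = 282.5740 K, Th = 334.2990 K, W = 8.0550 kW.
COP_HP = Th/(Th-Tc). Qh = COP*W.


COP = 334.2990 / 51.7250 = 6.4630
Qh = 6.4630 * 8.0550 = 52.0595 kW

COP = 6.4630, Qh = 52.0595 kW


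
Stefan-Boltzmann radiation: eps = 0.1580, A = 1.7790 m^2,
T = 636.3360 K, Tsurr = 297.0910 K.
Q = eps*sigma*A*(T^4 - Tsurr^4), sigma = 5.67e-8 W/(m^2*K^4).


T^4 = 1.6396e+11
Tsurr^4 = 7.7904e+09
Q = 0.1580 * 5.67e-8 * 1.7790 * 1.5617e+11 = 2488.9785 W

2488.9785 W


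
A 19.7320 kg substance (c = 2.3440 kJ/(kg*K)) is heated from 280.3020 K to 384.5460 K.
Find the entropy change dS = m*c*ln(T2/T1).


T2/T1 = 1.3719
ln(T2/T1) = 0.3162
dS = 19.7320 * 2.3440 * 0.3162 = 14.6246 kJ/K

14.6246 kJ/K


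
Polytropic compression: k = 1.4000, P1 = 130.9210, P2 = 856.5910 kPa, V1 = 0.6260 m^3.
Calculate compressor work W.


(k-1)/k = 0.2857
(P2/P1)^exp = 1.7103
W = 3.5000 * 130.9210 * 0.6260 * (1.7103 - 1) = 203.7517 kJ

203.7517 kJ


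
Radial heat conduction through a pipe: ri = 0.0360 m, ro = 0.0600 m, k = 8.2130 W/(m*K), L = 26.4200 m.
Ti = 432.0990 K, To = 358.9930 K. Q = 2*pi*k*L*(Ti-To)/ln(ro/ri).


dT = 73.1060 K
ln(ro/ri) = 0.5108
Q = 2*pi*8.2130*26.4200*73.1060 / 0.5108 = 195116.8844 W

195116.8844 W


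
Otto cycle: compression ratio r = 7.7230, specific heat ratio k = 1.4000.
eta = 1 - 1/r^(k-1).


r^(k-1) = 2.2652
eta = 1 - 1/2.2652 = 0.5585 = 55.8546%

55.8546%


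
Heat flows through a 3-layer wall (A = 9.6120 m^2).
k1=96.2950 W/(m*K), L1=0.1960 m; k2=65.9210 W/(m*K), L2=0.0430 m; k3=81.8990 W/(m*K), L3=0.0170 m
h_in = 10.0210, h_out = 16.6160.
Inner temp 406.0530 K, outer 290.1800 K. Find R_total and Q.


R_conv_in = 1/(10.0210*9.6120) = 0.0104
R_1 = 0.1960/(96.2950*9.6120) = 0.0002
R_2 = 0.0430/(65.9210*9.6120) = 6.7863e-05
R_3 = 0.0170/(81.8990*9.6120) = 2.1595e-05
R_conv_out = 1/(16.6160*9.6120) = 0.0063
R_total = 0.0169 K/W
Q = 115.8730 / 0.0169 = 6838.4621 W

R_total = 0.0169 K/W, Q = 6838.4621 W


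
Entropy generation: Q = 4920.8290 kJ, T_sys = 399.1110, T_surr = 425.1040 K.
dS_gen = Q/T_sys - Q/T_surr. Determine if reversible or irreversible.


dS_sys = 4920.8290/399.1110 = 12.3295 kJ/K
dS_surr = -4920.8290/425.1040 = -11.5756 kJ/K
dS_gen = 12.3295 - 11.5756 = 0.7539 kJ/K (irreversible)

dS_gen = 0.7539 kJ/K, irreversible


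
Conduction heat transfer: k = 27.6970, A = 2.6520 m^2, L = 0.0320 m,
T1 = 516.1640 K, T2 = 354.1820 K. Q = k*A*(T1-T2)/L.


dT = 161.9820 K
Q = 27.6970 * 2.6520 * 161.9820 / 0.0320 = 371811.6808 W

371811.6808 W


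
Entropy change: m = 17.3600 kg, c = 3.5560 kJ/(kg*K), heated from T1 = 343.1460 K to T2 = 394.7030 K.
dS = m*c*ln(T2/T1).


T2/T1 = 1.1502
ln(T2/T1) = 0.1400
dS = 17.3600 * 3.5560 * 0.1400 = 8.6411 kJ/K

8.6411 kJ/K


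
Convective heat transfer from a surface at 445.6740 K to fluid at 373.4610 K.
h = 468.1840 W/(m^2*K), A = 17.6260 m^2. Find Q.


dT = 72.2130 K
Q = 468.1840 * 17.6260 * 72.2130 = 595916.9262 W

595916.9262 W


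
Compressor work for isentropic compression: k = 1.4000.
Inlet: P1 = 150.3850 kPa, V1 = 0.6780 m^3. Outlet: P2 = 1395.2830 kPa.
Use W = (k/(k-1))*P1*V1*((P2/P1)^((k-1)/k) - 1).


(k-1)/k = 0.2857
(P2/P1)^exp = 1.8898
W = 3.5000 * 150.3850 * 0.6780 * (1.8898 - 1) = 317.5383 kJ

317.5383 kJ


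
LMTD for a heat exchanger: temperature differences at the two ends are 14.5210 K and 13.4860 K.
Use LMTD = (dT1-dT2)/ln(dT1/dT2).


dT1/dT2 = 1.0767
ln(dT1/dT2) = 0.0739
LMTD = 1.0350 / 0.0739 = 13.9971 K

13.9971 K


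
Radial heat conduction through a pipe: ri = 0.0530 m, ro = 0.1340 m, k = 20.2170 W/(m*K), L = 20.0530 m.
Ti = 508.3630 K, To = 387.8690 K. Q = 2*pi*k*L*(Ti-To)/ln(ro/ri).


dT = 120.4940 K
ln(ro/ri) = 0.9275
Q = 2*pi*20.2170*20.0530*120.4940 / 0.9275 = 330906.2842 W

330906.2842 W


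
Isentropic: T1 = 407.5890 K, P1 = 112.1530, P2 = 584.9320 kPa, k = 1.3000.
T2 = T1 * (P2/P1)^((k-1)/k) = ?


(k-1)/k = 0.2308
(P2/P1)^exp = 1.4640
T2 = 407.5890 * 1.4640 = 596.6944 K

596.6944 K


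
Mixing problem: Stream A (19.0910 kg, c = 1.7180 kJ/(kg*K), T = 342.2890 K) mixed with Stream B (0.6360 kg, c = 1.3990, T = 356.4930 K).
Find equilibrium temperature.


num = 11543.7050
den = 33.6881
Tf = 342.6642 K

342.6642 K


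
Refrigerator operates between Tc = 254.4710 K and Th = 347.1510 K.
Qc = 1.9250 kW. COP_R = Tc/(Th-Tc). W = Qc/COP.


COP = 254.4710 / 92.6800 = 2.7457
W = 1.9250 / 2.7457 = 0.7011 kW

COP = 2.7457, W = 0.7011 kW


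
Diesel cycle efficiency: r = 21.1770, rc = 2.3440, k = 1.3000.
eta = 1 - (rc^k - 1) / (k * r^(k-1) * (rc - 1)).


r^(k-1) = 2.4990
rc^k = 3.0265
eta = 0.5359 = 53.5858%

53.5858%


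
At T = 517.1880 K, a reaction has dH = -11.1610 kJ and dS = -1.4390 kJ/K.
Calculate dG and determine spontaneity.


T*dS = 517.1880 * -1.4390 = -744.2335 kJ
dG = -11.1610 + 744.2335 = 733.0725 kJ (non-spontaneous)

dG = 733.0725 kJ, non-spontaneous


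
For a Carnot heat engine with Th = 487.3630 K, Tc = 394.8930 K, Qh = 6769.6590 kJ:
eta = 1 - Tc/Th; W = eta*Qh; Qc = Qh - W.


eta = 1 - 394.8930/487.3630 = 0.1897
W = 0.1897 * 6769.6590 = 1284.4438 kJ
Qc = 6769.6590 - 1284.4438 = 5485.2152 kJ

eta = 18.9735%, W = 1284.4438 kJ, Qc = 5485.2152 kJ


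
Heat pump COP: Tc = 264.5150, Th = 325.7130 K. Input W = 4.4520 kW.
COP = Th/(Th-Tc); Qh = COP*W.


COP = 325.7130 / 61.1980 = 5.3223
Qh = 5.3223 * 4.4520 = 23.6948 kW

COP = 5.3223, Qh = 23.6948 kW


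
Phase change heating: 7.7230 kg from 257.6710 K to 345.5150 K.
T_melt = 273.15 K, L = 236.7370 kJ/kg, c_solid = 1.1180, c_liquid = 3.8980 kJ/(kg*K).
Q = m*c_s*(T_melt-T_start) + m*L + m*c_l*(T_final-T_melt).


Q1 (sensible, solid) = 7.7230 * 1.1180 * 15.4790 = 133.6505 kJ
Q2 (latent) = 7.7230 * 236.7370 = 1828.3199 kJ
Q3 (sensible, liquid) = 7.7230 * 3.8980 * 72.3650 = 2178.4943 kJ
Q_total = 4140.4647 kJ

4140.4647 kJ


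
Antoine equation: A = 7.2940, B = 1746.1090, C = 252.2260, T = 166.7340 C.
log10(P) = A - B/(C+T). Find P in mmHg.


C+T = 418.9600
B/(C+T) = 4.1677
log10(P) = 7.2940 - 4.1677 = 3.1263
P = 10^3.1263 = 1337.4500 mmHg

1337.4500 mmHg


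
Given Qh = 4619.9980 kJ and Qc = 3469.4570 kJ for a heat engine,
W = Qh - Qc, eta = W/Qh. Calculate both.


W = 4619.9980 - 3469.4570 = 1150.5410 kJ
eta = 1150.5410 / 4619.9980 = 0.2490 = 24.9035%

W = 1150.5410 kJ, eta = 24.9035%


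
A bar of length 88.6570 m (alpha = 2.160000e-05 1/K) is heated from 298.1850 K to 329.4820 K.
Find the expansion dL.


dT = 31.2970 K
dL = 2.160000e-05 * 88.6570 * 31.2970 = 0.059933 m
L_final = 88.716933 m

dL = 0.059933 m


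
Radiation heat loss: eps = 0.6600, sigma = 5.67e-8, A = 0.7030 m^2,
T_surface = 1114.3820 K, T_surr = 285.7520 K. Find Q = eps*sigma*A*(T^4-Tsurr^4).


T^4 = 1.5422e+12
Tsurr^4 = 6.6674e+09
Q = 0.6600 * 5.67e-8 * 0.7030 * 1.5355e+12 = 40395.8727 W

40395.8727 W


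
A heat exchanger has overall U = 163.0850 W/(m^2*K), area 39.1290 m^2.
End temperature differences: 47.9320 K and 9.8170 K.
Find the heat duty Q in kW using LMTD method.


LMTD = 24.0372 K
Q = 163.0850 * 39.1290 * 24.0372 = 153389.8045 W = 153.3898 kW

153.3898 kW


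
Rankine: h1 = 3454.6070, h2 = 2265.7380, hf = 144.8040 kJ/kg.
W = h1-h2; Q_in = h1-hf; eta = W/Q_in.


W = 1188.8690 kJ/kg
Q_in = 3309.8030 kJ/kg
eta = 0.3592 = 35.9196%

eta = 35.9196%


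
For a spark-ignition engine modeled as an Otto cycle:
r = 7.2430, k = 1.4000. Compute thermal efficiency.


r^(k-1) = 2.2078
eta = 1 - 1/2.2078 = 0.5471 = 54.7068%

54.7068%


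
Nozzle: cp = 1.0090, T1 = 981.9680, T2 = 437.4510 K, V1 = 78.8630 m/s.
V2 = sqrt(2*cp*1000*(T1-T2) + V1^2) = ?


dT = 544.5170 K
2*cp*1000*dT = 1098835.3060
V1^2 = 6219.3728
V2 = sqrt(1105054.6788) = 1051.2158 m/s

1051.2158 m/s


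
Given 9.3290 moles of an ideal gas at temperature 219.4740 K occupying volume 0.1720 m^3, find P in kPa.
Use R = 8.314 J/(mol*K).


P = nRT/V = 9.3290 * 8.314 * 219.4740 / 0.1720
= 17022.6901 / 0.1720 = 98969.1283 Pa = 98.9691 kPa

98.9691 kPa


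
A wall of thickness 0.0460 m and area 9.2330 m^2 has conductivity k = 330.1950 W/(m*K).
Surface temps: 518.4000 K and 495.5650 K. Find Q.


dT = 22.8350 K
Q = 330.1950 * 9.2330 * 22.8350 / 0.0460 = 1513409.6975 W

1513409.6975 W


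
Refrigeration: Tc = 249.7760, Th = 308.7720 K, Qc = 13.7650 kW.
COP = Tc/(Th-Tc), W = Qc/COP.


COP = 249.7760 / 58.9960 = 4.2338
W = 13.7650 / 4.2338 = 3.2512 kW

COP = 4.2338, W = 3.2512 kW


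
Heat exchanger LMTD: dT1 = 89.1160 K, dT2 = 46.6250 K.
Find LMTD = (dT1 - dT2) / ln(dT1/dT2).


dT1/dT2 = 1.9113
ln(dT1/dT2) = 0.6478
LMTD = 42.4910 / 0.6478 = 65.5926 K

65.5926 K


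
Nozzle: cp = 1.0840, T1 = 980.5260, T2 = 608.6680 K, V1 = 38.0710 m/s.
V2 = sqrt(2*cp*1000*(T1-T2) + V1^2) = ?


dT = 371.8580 K
2*cp*1000*dT = 806188.1440
V1^2 = 1449.4010
V2 = sqrt(807637.5450) = 898.6866 m/s

898.6866 m/s


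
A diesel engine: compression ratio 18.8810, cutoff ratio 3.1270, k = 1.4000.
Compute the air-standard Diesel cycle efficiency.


r^(k-1) = 3.2390
rc^k = 4.9338
eta = 0.5921 = 59.2147%

59.2147%


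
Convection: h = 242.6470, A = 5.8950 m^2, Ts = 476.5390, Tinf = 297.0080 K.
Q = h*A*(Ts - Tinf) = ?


dT = 179.5310 K
Q = 242.6470 * 5.8950 * 179.5310 = 256801.8722 W

256801.8722 W


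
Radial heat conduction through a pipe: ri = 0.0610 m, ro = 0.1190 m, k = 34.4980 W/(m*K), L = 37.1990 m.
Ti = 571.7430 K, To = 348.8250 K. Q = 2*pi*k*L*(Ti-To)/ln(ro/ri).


dT = 222.9180 K
ln(ro/ri) = 0.6682
Q = 2*pi*34.4980*37.1990*222.9180 / 0.6682 = 2689747.1934 W

2689747.1934 W


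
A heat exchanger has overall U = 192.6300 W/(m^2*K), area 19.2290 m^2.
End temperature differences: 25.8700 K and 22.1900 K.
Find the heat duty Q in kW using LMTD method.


LMTD = 23.9830 K
Q = 192.6300 * 19.2290 * 23.9830 = 88834.8674 W = 88.8349 kW

88.8349 kW


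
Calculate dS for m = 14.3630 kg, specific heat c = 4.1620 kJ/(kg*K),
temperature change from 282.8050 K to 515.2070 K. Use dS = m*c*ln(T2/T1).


T2/T1 = 1.8218
ln(T2/T1) = 0.5998
dS = 14.3630 * 4.1620 * 0.5998 = 35.8560 kJ/K

35.8560 kJ/K


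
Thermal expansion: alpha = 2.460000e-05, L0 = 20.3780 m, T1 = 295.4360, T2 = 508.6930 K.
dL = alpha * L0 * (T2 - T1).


dT = 213.2570 K
dL = 2.460000e-05 * 20.3780 * 213.2570 = 0.106905 m
L_final = 20.484905 m

dL = 0.106905 m


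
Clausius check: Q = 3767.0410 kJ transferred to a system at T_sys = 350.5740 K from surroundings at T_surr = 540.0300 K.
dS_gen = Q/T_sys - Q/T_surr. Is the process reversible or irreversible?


dS_sys = 3767.0410/350.5740 = 10.7454 kJ/K
dS_surr = -3767.0410/540.0300 = -6.9756 kJ/K
dS_gen = 10.7454 - 6.9756 = 3.7697 kJ/K (irreversible)

dS_gen = 3.7697 kJ/K, irreversible


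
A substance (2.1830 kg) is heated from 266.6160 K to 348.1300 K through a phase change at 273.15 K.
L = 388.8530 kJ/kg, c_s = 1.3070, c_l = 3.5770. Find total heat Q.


Q1 (sensible, solid) = 2.1830 * 1.3070 * 6.5340 = 18.6427 kJ
Q2 (latent) = 2.1830 * 388.8530 = 848.8661 kJ
Q3 (sensible, liquid) = 2.1830 * 3.5770 * 74.9800 = 585.4882 kJ
Q_total = 1452.9969 kJ

1452.9969 kJ


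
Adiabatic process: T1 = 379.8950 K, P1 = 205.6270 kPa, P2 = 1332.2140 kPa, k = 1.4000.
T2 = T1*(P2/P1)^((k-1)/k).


(k-1)/k = 0.2857
(P2/P1)^exp = 1.7055
T2 = 379.8950 * 1.7055 = 647.9164 K

647.9164 K


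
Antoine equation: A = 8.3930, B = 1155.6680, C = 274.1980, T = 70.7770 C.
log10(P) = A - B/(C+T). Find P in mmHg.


C+T = 344.9750
B/(C+T) = 3.3500
log10(P) = 8.3930 - 3.3500 = 5.0430
P = 10^5.0430 = 110406.5724 mmHg

110406.5724 mmHg


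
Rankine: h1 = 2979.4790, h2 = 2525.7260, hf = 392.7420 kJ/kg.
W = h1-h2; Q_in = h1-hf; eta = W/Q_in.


W = 453.7530 kJ/kg
Q_in = 2586.7370 kJ/kg
eta = 0.1754 = 17.5415%

eta = 17.5415%


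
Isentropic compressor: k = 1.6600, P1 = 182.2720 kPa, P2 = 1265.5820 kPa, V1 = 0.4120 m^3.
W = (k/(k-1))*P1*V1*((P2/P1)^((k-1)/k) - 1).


(k-1)/k = 0.3976
(P2/P1)^exp = 2.1607
W = 2.5152 * 182.2720 * 0.4120 * (2.1607 - 1) = 219.2361 kJ

219.2361 kJ


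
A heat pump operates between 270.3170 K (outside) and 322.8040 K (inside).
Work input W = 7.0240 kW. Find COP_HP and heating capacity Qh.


COP = 322.8040 / 52.4870 = 6.1502
Qh = 6.1502 * 7.0240 = 43.1988 kW

COP = 6.1502, Qh = 43.1988 kW


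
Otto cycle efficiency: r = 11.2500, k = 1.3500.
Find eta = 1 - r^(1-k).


r^(k-1) = 2.3329
eta = 1 - 1/2.3329 = 0.5714 = 57.1356%

57.1356%


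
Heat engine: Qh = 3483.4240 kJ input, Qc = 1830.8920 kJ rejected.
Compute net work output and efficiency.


W = 3483.4240 - 1830.8920 = 1652.5320 kJ
eta = 1652.5320 / 3483.4240 = 0.4744 = 47.4399%

W = 1652.5320 kJ, eta = 47.4399%


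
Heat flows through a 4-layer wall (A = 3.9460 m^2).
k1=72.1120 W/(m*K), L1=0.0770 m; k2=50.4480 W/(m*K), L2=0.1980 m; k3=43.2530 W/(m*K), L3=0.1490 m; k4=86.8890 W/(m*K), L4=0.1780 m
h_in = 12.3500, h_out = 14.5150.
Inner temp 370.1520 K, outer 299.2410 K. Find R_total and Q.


R_conv_in = 1/(12.3500*3.9460) = 0.0205
R_1 = 0.0770/(72.1120*3.9460) = 0.0003
R_2 = 0.1980/(50.4480*3.9460) = 0.0010
R_3 = 0.1490/(43.2530*3.9460) = 0.0009
R_4 = 0.1780/(86.8890*3.9460) = 0.0005
R_conv_out = 1/(14.5150*3.9460) = 0.0175
R_total = 0.0406 K/W
Q = 70.9110 / 0.0406 = 1745.0039 W

R_total = 0.0406 K/W, Q = 1745.0039 W


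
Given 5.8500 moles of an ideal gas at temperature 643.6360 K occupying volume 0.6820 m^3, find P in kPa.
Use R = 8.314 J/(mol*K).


P = nRT/V = 5.8500 * 8.314 * 643.6360 / 0.6820
= 31304.4598 / 0.6820 = 45900.9674 Pa = 45.9010 kPa

45.9010 kPa


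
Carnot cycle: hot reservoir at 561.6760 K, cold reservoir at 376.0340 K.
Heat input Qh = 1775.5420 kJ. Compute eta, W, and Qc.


eta = 1 - 376.0340/561.6760 = 0.3305
W = 0.3305 * 1775.5420 = 586.8422 kJ
Qc = 1775.5420 - 586.8422 = 1188.6998 kJ

eta = 33.0514%, W = 586.8422 kJ, Qc = 1188.6998 kJ


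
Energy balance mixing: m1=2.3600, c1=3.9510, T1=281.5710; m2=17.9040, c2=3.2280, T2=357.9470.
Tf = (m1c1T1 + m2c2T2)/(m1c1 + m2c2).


num = 23312.6984
den = 67.1185
Tf = 347.3365 K

347.3365 K


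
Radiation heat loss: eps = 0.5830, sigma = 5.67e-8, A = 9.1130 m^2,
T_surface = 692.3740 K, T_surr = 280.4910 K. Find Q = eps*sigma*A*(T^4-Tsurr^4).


T^4 = 2.2981e+11
Tsurr^4 = 6.1898e+09
Q = 0.5830 * 5.67e-8 * 9.1130 * 2.2362e+11 = 67362.4629 W

67362.4629 W


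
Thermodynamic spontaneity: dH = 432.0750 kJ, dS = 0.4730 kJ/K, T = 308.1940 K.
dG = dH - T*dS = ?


T*dS = 308.1940 * 0.4730 = 145.7758 kJ
dG = 432.0750 - 145.7758 = 286.2992 kJ (non-spontaneous)

dG = 286.2992 kJ, non-spontaneous


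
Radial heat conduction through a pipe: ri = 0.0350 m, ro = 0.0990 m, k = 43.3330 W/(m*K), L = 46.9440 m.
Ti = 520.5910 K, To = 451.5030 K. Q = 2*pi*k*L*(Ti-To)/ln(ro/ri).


dT = 69.0880 K
ln(ro/ri) = 1.0398
Q = 2*pi*43.3330*46.9440*69.0880 / 1.0398 = 849265.1601 W

849265.1601 W


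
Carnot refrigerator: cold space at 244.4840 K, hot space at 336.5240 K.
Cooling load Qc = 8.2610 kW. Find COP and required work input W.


COP = 244.4840 / 92.0400 = 2.6563
W = 8.2610 / 2.6563 = 3.1100 kW

COP = 2.6563, W = 3.1100 kW


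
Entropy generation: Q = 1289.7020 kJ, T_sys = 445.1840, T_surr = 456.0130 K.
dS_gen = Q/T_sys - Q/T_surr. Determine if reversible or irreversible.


dS_sys = 1289.7020/445.1840 = 2.8970 kJ/K
dS_surr = -1289.7020/456.0130 = -2.8282 kJ/K
dS_gen = 2.8970 - 2.8282 = 0.0688 kJ/K (irreversible)

dS_gen = 0.0688 kJ/K, irreversible


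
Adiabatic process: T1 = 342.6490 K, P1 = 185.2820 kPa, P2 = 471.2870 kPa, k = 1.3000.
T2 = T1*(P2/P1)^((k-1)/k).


(k-1)/k = 0.2308
(P2/P1)^exp = 1.2404
T2 = 342.6490 * 1.2404 = 425.0259 K

425.0259 K


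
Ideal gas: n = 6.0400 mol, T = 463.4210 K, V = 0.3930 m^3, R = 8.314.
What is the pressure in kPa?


P = nRT/V = 6.0400 * 8.314 * 463.4210 / 0.3930
= 23271.4085 / 0.3930 = 59214.7798 Pa = 59.2148 kPa

59.2148 kPa


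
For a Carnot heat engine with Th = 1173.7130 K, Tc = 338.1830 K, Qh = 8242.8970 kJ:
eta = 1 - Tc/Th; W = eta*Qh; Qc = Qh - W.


eta = 1 - 338.1830/1173.7130 = 0.7119
W = 0.7119 * 8242.8970 = 5867.8635 kJ
Qc = 8242.8970 - 5867.8635 = 2375.0335 kJ

eta = 71.1869%, W = 5867.8635 kJ, Qc = 2375.0335 kJ


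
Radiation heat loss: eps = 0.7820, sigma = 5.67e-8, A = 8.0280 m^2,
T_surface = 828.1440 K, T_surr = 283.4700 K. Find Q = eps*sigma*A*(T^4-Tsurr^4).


T^4 = 4.7035e+11
Tsurr^4 = 6.4570e+09
Q = 0.7820 * 5.67e-8 * 8.0280 * 4.6390e+11 = 165126.7184 W

165126.7184 W


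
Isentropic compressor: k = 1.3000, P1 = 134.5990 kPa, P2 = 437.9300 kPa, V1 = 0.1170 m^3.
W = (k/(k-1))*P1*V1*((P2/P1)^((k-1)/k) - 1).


(k-1)/k = 0.2308
(P2/P1)^exp = 1.3129
W = 4.3333 * 134.5990 * 0.1170 * (1.3129 - 1) = 21.3541 kJ

21.3541 kJ


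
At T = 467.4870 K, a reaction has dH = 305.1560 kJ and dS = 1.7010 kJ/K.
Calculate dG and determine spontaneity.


T*dS = 467.4870 * 1.7010 = 795.1954 kJ
dG = 305.1560 - 795.1954 = -490.0394 kJ (spontaneous)

dG = -490.0394 kJ, spontaneous


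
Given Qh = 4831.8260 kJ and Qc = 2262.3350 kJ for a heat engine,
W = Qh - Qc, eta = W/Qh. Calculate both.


W = 4831.8260 - 2262.3350 = 2569.4910 kJ
eta = 2569.4910 / 4831.8260 = 0.5318 = 53.1785%

W = 2569.4910 kJ, eta = 53.1785%


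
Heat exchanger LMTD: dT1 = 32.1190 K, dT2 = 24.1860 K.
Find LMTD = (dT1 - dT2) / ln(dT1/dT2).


dT1/dT2 = 1.3280
ln(dT1/dT2) = 0.2837
LMTD = 7.9330 / 0.2837 = 27.9652 K

27.9652 K


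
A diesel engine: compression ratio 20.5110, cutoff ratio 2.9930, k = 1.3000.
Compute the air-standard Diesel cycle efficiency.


r^(k-1) = 2.4751
rc^k = 4.1585
eta = 0.5075 = 50.7465%

50.7465%


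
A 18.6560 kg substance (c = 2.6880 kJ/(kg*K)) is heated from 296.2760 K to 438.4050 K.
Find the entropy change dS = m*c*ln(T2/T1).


T2/T1 = 1.4797
ln(T2/T1) = 0.3919
dS = 18.6560 * 2.6880 * 0.3919 = 19.6503 kJ/K

19.6503 kJ/K


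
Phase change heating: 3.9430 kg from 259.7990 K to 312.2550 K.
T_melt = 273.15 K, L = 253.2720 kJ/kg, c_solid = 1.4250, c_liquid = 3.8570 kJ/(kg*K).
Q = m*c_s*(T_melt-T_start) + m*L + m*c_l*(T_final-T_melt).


Q1 (sensible, solid) = 3.9430 * 1.4250 * 13.3510 = 75.0163 kJ
Q2 (latent) = 3.9430 * 253.2720 = 998.6515 kJ
Q3 (sensible, liquid) = 3.9430 * 3.8570 * 39.1050 = 594.7147 kJ
Q_total = 1668.3825 kJ

1668.3825 kJ


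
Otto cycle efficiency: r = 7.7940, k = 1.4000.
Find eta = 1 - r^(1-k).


r^(k-1) = 2.2735
eta = 1 - 1/2.2735 = 0.5602 = 56.0159%

56.0159%


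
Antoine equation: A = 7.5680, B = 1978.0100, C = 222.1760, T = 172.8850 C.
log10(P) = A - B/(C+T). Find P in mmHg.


C+T = 395.0610
B/(C+T) = 5.0068
log10(P) = 7.5680 - 5.0068 = 2.5612
P = 10^2.5612 = 364.0432 mmHg

364.0432 mmHg


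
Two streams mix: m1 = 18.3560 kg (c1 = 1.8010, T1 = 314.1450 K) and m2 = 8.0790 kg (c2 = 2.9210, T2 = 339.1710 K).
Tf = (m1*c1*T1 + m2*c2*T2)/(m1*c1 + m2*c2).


num = 18389.3833
den = 56.6579
Tf = 324.5687 K

324.5687 K


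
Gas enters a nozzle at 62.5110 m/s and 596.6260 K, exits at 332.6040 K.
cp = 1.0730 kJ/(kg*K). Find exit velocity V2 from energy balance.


dT = 264.0220 K
2*cp*1000*dT = 566591.2120
V1^2 = 3907.6251
V2 = sqrt(570498.8371) = 755.3137 m/s

755.3137 m/s


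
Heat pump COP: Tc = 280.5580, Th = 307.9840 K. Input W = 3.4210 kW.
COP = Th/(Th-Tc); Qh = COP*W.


COP = 307.9840 / 27.4260 = 11.2296
Qh = 11.2296 * 3.4210 = 38.4166 kW

COP = 11.2296, Qh = 38.4166 kW


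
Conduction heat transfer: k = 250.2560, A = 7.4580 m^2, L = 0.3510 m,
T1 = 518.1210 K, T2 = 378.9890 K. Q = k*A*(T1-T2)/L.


dT = 139.1320 K
Q = 250.2560 * 7.4580 * 139.1320 / 0.3510 = 739821.2293 W

739821.2293 W


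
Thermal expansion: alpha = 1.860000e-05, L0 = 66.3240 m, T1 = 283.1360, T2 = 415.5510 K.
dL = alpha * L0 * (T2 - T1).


dT = 132.4150 K
dL = 1.860000e-05 * 66.3240 * 132.4150 = 0.163351 m
L_final = 66.487351 m

dL = 0.163351 m


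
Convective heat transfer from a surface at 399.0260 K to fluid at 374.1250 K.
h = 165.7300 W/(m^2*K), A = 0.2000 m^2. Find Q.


dT = 24.9010 K
Q = 165.7300 * 0.2000 * 24.9010 = 825.3685 W

825.3685 W


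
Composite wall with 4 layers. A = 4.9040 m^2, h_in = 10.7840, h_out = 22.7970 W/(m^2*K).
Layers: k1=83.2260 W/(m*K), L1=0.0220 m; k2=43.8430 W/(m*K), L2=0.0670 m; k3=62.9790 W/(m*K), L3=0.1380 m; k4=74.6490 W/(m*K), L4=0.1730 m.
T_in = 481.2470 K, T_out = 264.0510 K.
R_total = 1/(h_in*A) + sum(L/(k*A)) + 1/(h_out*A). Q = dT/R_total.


R_conv_in = 1/(10.7840*4.9040) = 0.0189
R_1 = 0.0220/(83.2260*4.9040) = 5.3903e-05
R_2 = 0.0670/(43.8430*4.9040) = 0.0003
R_3 = 0.1380/(62.9790*4.9040) = 0.0004
R_4 = 0.1730/(74.6490*4.9040) = 0.0005
R_conv_out = 1/(22.7970*4.9040) = 0.0089
R_total = 0.0291 K/W
Q = 217.1960 / 0.0291 = 7453.8439 W

R_total = 0.0291 K/W, Q = 7453.8439 W


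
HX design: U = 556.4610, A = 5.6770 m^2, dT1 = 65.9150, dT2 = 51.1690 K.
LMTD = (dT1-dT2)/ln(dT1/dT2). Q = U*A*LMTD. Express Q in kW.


LMTD = 58.2312 K
Q = 556.4610 * 5.6770 * 58.2312 = 183953.9034 W = 183.9539 kW

183.9539 kW


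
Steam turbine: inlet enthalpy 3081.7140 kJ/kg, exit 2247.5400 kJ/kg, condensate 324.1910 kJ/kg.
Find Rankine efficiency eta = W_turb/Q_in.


W = 834.1740 kJ/kg
Q_in = 2757.5230 kJ/kg
eta = 0.3025 = 30.2508%

eta = 30.2508%


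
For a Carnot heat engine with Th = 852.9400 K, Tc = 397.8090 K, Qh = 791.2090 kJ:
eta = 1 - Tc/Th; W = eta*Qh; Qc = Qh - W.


eta = 1 - 397.8090/852.9400 = 0.5336
W = 0.5336 * 791.2090 = 422.1912 kJ
Qc = 791.2090 - 422.1912 = 369.0178 kJ

eta = 53.3603%, W = 422.1912 kJ, Qc = 369.0178 kJ


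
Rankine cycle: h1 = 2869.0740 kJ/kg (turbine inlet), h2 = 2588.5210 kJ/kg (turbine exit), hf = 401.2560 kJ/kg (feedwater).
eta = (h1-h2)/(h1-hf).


W = 280.5530 kJ/kg
Q_in = 2467.8180 kJ/kg
eta = 0.1137 = 11.3685%

eta = 11.3685%


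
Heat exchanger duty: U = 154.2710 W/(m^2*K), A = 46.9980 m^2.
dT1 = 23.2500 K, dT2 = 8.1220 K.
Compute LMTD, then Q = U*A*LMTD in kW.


LMTD = 14.3839 K
Q = 154.2710 * 46.9980 * 14.3839 = 104289.7103 W = 104.2897 kW

104.2897 kW


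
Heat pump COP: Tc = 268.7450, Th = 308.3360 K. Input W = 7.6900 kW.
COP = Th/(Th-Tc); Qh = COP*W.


COP = 308.3360 / 39.5910 = 7.7880
Qh = 7.7880 * 7.6900 = 59.8900 kW

COP = 7.7880, Qh = 59.8900 kW


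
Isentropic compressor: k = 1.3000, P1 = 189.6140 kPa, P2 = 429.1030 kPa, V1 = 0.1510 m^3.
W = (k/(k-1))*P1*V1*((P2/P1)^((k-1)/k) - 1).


(k-1)/k = 0.2308
(P2/P1)^exp = 1.2074
W = 4.3333 * 189.6140 * 0.1510 * (1.2074 - 1) = 25.7325 kJ

25.7325 kJ


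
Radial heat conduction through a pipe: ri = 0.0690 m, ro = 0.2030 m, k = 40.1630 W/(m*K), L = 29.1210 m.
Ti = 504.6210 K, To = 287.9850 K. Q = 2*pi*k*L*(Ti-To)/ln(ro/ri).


dT = 216.6360 K
ln(ro/ri) = 1.0791
Q = 2*pi*40.1630*29.1210*216.6360 / 1.0791 = 1475303.7459 W

1475303.7459 W
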